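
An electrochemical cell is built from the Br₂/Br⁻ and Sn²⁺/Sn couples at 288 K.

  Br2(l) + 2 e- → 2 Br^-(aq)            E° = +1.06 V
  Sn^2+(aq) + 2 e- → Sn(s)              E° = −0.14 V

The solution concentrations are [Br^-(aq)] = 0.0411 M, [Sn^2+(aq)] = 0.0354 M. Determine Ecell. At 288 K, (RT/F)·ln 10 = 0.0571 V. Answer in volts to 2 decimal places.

The Br₂/Br⁻ couple has the more positive E°, so it is the cathode; Sn²⁺/Sn is the anode.
E°cell = +1.06 − (−0.14) = +1.20 V, with n = 2 electrons transferred.
For the overall reaction Br2(l) + Sn(s) → 2 Br^-(aq) + Sn^2+(aq), Q = [Br^-(aq)]^2·[Sn^2+(aq)] = 5.98×10^−5, giving log Q = −4.223.
E = E° − (0.0571/n)·log Q = +1.20 − (0.0571/2)(−4.223) = +1.32 V.

+1.32 V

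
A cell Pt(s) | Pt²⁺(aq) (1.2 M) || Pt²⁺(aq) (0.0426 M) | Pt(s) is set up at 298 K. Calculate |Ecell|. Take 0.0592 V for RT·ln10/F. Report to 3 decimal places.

For a concentration cell E°cell = 0, since both electrodes use the same couple.
The compartment with the higher Pt²⁺(aq) concentration (1.2 M) acts as the cathode; ions are reduced there and produced at the dilute (0.0426 M) anode.
With n = 2, Ecell = −(0.0592/2)·log([dilute]/[conc]) = −(0.0592/2)·log(0.0426/1.2) = +0.043 V.

0.043 V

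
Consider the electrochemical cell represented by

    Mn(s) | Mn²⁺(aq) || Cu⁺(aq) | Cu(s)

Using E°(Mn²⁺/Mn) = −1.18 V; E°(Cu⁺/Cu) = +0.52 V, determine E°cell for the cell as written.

+1.70 V

By convention the left-hand electrode in cell notation is the anode (oxidation) and the right-hand electrode is the cathode (reduction).
E°cell = E°(right) − E°(left) = +0.52 − (−1.18) = +1.70 V.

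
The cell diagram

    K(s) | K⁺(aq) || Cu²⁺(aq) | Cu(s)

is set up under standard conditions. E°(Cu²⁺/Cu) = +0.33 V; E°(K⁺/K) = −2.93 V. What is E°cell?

By convention the left-hand electrode in cell notation is the anode (oxidation) and the right-hand electrode is the cathode (reduction).
E°cell = E°(right) − E°(left) = +0.33 − (−2.93) = +3.26 V.

+3.26 V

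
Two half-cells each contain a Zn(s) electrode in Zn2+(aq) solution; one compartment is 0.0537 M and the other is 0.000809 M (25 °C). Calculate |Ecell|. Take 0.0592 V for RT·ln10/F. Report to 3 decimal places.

For a concentration cell E°cell = 0, since both electrodes use the same couple.
The compartment with the higher Zn2+(aq) concentration (0.0537 M) acts as the cathode; ions are reduced there and produced at the dilute (0.000809 M) anode.
With n = 2, Ecell = −(0.0592/2)·log([dilute]/[conc]) = −(0.0592/2)·log(0.000809/0.0537) = +0.054 V.

0.054 V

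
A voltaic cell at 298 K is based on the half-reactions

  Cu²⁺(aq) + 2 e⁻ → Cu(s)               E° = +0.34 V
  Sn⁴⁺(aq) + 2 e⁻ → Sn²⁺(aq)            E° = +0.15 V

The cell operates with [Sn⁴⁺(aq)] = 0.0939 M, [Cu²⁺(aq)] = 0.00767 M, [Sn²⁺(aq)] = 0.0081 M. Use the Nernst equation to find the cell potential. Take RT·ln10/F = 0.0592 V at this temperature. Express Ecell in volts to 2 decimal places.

The Cu²⁺/Cu couple has the more positive E°, so it is the cathode; Sn⁴⁺/Sn²⁺ is the anode.
E°cell = E°cat − E°an = +0.34 − (+0.15) = +0.19 V; n = 2.
Balancing gives Cu²⁺(aq) + Sn²⁺(aq) → Cu(s) + Sn⁴⁺(aq); hence Q = [Sn⁴⁺(aq)] / ([Cu²⁺(aq)]·[Sn²⁺(aq)]) = 1.51×10^3 (log Q = 3.179).
By the Nernst equation, E = +0.19 − (0.0592/2)·(3.179) = +0.10 V.

+0.10 V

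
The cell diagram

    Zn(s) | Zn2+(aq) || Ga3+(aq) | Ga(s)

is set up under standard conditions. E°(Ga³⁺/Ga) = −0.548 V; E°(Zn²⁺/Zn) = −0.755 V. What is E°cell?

By convention the left-hand electrode in cell notation is the anode (oxidation) and the right-hand electrode is the cathode (reduction).
E°cell = E°(right) − E°(left) = −0.548 − (−0.755) = +0.207 V.

+0.207 V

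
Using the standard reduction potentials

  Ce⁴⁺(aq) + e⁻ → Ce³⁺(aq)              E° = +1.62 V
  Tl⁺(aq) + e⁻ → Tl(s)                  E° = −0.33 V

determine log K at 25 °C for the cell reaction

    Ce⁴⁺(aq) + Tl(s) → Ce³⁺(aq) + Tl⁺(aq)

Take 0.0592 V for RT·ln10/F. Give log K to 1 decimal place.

The Ce⁴⁺/Ce³⁺ couple is reduced (cathode); E°cell = +1.62 − (−0.33) = +1.95 V with n = 1.
At equilibrium E = 0, so log K = nE°cell / 0.0592 = (1)(+1.95) / 0.0592 = 32.9.

log K = 32.9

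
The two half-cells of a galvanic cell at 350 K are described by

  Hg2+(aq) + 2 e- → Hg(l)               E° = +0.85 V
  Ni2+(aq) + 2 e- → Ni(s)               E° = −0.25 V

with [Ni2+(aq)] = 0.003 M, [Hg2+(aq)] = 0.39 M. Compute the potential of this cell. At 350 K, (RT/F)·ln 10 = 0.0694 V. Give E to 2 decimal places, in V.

+1.17 V

Since E°(Hg²⁺/Hg) > E°(Ni²⁺/Ni), Hg²⁺/Hg serves as the cathode.
E°cell = E°cat − E°an = +0.85 − (−0.25) = +1.10 V; n = 2.
For the overall reaction Hg2+(aq) + Ni(s) → Hg(l) + Ni2+(aq), Q = [Ni2+(aq)] / [Hg2+(aq)] = 0.00769, giving log Q = −2.114.
E = E° − (0.0694/n)·log Q = +1.10 − (0.0694/2)(−2.114) = +1.17 V.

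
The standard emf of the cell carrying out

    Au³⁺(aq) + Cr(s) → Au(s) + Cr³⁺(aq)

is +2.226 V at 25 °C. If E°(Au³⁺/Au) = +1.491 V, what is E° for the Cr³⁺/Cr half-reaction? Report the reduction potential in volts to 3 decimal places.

−0.735 V

In the reaction as written the Au³⁺/Au couple is reduced (cathode) and Cr³⁺/Cr is oxidized (anode), so E°cell = E°(Au³⁺/Au) − E°(Cr³⁺/Cr).
E°(Cr³⁺/Cr) = E°(cathode) − E°cell = +1.491 − (+2.226) = −0.735 V.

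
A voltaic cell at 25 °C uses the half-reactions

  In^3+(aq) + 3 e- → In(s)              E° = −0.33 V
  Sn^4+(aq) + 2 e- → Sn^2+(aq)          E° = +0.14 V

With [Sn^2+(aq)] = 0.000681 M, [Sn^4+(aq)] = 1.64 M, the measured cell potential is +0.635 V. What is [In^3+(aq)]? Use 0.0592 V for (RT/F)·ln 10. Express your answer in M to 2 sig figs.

0.00051 M

With Sn⁴⁺/Sn²⁺ at the cathode and In³⁺/In at the anode, E°cell = +0.14 − (−0.33) = +0.47 V (n = 6).
From the Nernst equation, log Q = n(E° − E)/0.0592 = 6·(+0.47 − (+0.635))/0.0592 = −16.723.
The balanced reaction is 3 Sn^4+(aq) + 2 In(s) → 3 Sn^2+(aq) + 2 In^3+(aq), so Q = ([Sn^2+(aq)]^3·[In^3+(aq)]^2) / [Sn^4+(aq)]^3.
Solving for the unknown gives log [In^3+(aq)] = −3.289, so [In^3+(aq)] ≈ 0.00051 M.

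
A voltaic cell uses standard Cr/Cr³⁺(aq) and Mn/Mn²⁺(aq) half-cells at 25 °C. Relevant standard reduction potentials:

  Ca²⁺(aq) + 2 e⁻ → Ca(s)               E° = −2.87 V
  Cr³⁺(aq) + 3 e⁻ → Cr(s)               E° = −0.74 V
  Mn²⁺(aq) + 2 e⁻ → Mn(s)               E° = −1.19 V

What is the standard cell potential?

The Cr³⁺/Cr couple has the higher E°, so Cr ion is reduced (cathode) and Mn is oxidized (anode).
E°cell = E°(cathode) − E°(anode) = −0.74 − (−1.19) = +0.45 V.

+0.45 V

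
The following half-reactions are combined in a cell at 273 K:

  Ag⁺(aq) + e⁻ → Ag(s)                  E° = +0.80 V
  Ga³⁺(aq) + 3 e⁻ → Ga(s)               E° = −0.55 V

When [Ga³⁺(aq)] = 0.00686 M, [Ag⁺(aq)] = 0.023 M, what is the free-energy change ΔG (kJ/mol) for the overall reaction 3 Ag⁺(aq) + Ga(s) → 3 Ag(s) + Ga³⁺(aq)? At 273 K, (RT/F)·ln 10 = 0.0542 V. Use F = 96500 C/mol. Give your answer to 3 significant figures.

−376 kJ/mol

The standard cell potential is +0.80 − (−0.55) = +1.35 V, with n = 3 electrons in the balanced equation.
The reaction quotient is [Ga³⁺(aq)] / [Ag⁺(aq)]^3 = 564; by Nernst, E = +1.35 − (0.0542/3)(2.751) = +1.3003 V.
Then ΔG = −nFE = −3 × 96500 × +1.3003 J/mol = −376 kJ/mol.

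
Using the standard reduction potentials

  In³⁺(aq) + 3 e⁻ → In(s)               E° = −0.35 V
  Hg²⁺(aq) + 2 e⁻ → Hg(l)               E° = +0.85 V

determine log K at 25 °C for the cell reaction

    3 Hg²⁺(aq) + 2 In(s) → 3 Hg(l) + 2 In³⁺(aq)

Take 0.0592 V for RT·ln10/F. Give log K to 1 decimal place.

log K = 121.6

The Hg²⁺/Hg couple is reduced (cathode); E°cell = +0.85 − (−0.35) = +1.20 V with n = 6.
At equilibrium E = 0, so log K = nE°cell / 0.0592 = (6)(+1.20) / 0.0592 = 121.6.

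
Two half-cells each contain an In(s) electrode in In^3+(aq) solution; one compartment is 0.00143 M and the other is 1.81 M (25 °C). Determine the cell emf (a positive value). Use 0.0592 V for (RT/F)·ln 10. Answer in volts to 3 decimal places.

For a concentration cell E°cell = 0, since both electrodes use the same couple.
The compartment with the higher In^3+(aq) concentration (1.81 M) acts as the cathode; ions are reduced there and produced at the dilute (0.00143 M) anode.
With n = 3, Ecell = −(0.0592/3)·log([dilute]/[conc]) = −(0.0592/3)·log(0.00143/1.81) = +0.061 V.

0.061 V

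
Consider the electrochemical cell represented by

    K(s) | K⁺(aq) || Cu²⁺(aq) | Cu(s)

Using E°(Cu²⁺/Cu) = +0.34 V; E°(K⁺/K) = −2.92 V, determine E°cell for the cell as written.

By convention the left-hand electrode in cell notation is the anode (oxidation) and the right-hand electrode is the cathode (reduction).
E°cell = E°(right) − E°(left) = +0.34 − (−2.92) = +3.26 V.

+3.26 V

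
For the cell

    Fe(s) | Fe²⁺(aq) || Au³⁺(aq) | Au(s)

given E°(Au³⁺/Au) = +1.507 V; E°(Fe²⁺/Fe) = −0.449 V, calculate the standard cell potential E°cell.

By convention the left-hand electrode in cell notation is the anode (oxidation) and the right-hand electrode is the cathode (reduction).
E°cell = E°(right) − E°(left) = +1.507 − (−0.449) = +1.956 V.

+1.956 V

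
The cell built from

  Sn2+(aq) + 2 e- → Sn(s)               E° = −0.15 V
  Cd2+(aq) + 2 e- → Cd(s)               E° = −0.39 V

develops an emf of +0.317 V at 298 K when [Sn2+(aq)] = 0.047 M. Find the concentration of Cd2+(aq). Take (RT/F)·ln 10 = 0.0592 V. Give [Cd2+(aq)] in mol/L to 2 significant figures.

0.00012 M

Sn²⁺/Sn is the cathode (higher E°); E°cell = −0.15 − (−0.39) = +0.24 V with n = 2.
From the Nernst equation, log Q = n(E° − E)/0.0592 = 2·(+0.24 − (+0.317))/0.0592 = −2.601.
The balanced reaction is Sn2+(aq) + Cd(s) → Sn(s) + Cd2+(aq), so Q = [Cd2+(aq)] / [Sn2+(aq)].
Isolating [Cd2+(aq)] in Q = 10^{−2.601} yields log [Cd2+(aq)] = −3.929, i.e. 0.00012 M.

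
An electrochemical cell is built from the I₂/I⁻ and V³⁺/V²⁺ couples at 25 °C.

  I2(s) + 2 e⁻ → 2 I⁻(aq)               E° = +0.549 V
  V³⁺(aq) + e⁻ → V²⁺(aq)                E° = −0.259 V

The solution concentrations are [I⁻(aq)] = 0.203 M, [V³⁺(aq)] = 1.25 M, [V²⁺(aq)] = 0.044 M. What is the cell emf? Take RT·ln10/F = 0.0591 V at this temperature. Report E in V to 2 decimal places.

The I₂/I⁻ couple has the more positive E°, so it is the cathode; V³⁺/V²⁺ is the anode.
The standard potential is +0.549 − (−0.259) = +0.808 V and the balanced reaction transfers n = 2 electrons.
For the overall reaction I2(s) + 2 V²⁺(aq) → 2 I⁻(aq) + 2 V³⁺(aq), Q = ([I⁻(aq)]^2·[V³⁺(aq)]^2) / [V²⁺(aq)]^2 = 33.3, giving log Q = 1.522.
E = E° − (0.0591/n)·log Q = +0.808 − (0.0591/2)(1.522) = +0.76 V.

+0.76 V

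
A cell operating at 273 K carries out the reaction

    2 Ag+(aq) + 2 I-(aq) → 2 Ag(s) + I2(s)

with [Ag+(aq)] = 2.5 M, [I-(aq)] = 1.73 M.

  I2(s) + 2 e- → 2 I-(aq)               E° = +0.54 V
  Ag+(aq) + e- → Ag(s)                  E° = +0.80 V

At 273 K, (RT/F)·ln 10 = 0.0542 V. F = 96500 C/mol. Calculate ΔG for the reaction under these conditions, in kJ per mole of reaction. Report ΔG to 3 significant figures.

The standard cell potential is +0.80 − (+0.54) = +0.26 V, with n = 2 electrons in the balanced equation.
Q = 1 / ([Ag+(aq)]^2·[I-(aq)]^2) = 0.0535, so log Q = −1.272 and E = +0.26 − (0.0542/2)(−1.272) = +0.2945 V.
Then ΔG = −nFE = −2 × 96500 × +0.2945 J/mol = −56.8 kJ/mol.

−56.8 kJ/mol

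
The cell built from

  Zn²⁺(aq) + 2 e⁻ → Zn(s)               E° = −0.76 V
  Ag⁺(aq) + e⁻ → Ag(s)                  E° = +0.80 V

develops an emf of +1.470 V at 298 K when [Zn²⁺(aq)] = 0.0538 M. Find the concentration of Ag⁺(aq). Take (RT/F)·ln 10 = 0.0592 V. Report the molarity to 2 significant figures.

0.0070 M

With Ag⁺/Ag at the cathode and Zn²⁺/Zn at the anode, E°cell = +0.80 − (−0.76) = +1.56 V (n = 2).
Since E = E° − (0.0592/n)·log Q, log Q = n(E° − E)/0.0592 = 3.041.
Balancing electrons gives 2 Ag⁺(aq) + Zn(s) → 2 Ag(s) + Zn²⁺(aq); thus Q = [Zn²⁺(aq)] / [Ag⁺(aq)]^2.
Solving for the unknown gives log [Ag⁺(aq)] = −2.155, so [Ag⁺(aq)] ≈ 0.0070 M.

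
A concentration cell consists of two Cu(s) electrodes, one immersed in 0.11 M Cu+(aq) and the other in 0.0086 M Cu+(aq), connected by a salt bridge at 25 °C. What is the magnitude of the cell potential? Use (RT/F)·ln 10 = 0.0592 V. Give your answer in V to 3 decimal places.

For a concentration cell E°cell = 0, since both electrodes use the same couple.
The compartment with the higher Cu+(aq) concentration (0.11 M) acts as the cathode; ions are reduced there and produced at the dilute (0.0086 M) anode.
With n = 1, Ecell = −(0.0592/1)·log([dilute]/[conc]) = −(0.0592/1)·log(0.0086/0.11) = +0.066 V.

0.066 V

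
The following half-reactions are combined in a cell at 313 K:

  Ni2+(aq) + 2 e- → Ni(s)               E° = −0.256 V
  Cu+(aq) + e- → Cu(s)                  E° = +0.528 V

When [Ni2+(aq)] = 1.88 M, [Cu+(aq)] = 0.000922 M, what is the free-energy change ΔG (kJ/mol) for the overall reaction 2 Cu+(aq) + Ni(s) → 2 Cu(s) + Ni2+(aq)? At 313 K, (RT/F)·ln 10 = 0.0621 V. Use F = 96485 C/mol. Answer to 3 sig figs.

E°cell = +0.528 − (−0.256) = +0.784 V; the balanced reaction transfers n = 2 electrons.
The reaction quotient is [Ni2+(aq)] / [Cu+(aq)]^2 = 2.21×10^6; by Nernst, E = +0.784 − (0.0621/2)(6.345) = +0.5870 V.
Finally ΔG = −nFE = −(2)(96485 C/mol)(+0.5870 V) = −113 kJ/mol.

−113 kJ/mol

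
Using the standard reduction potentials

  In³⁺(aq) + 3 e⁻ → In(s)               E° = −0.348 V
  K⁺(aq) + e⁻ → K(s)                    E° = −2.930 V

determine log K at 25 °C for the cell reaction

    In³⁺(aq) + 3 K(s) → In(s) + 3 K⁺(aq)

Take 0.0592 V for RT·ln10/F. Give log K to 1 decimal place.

The In³⁺/In couple is reduced (cathode); E°cell = −0.348 − (−2.930) = +2.582 V with n = 3.
At equilibrium E = 0, so log K = nE°cell / 0.0592 = (3)(+2.582) / 0.0592 = 130.8.

log K = 130.8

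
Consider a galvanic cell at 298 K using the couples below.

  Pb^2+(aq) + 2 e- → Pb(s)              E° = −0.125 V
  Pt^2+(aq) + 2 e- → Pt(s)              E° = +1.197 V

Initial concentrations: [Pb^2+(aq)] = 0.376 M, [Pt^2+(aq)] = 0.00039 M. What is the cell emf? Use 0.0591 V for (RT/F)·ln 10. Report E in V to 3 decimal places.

+1.234 V

Pt²⁺/Pt is reduced (cathode, E° = +1.197 V) and Pb²⁺/Pb is oxidized (anode).
E°cell = E°cat − E°an = +1.197 − (−0.125) = +1.322 V; n = 2.
The balanced reaction is Pt^2+(aq) + Pb(s) → Pt(s) + Pb^2+(aq), so Q = [Pb^2+(aq)] / [Pt^2+(aq)] = 964 and log Q = 2.984.
E = E° − (0.0591/n)·log Q = +1.322 − (0.0591/2)(2.984) = +1.234 V.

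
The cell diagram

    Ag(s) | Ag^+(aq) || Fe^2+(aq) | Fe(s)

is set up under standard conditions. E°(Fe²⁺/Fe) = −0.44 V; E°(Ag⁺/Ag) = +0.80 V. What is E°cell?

By convention the left-hand electrode in cell notation is the anode (oxidation) and the right-hand electrode is the cathode (reduction).
E°cell = E°(right) − E°(left) = −0.44 − (+0.80) = −1.24 V.
The negative sign shows that, as written, the cell would require an external voltage to drive the reaction.

−1.24 V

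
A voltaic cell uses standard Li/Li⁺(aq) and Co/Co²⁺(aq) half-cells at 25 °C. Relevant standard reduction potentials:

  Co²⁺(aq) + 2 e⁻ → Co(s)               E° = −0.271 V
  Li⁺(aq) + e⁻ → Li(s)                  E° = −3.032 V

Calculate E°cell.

The Co²⁺/Co couple has the higher E°, so Co ion is reduced (cathode) and Li is oxidized (anode).
E°cell = E°(cathode) − E°(anode) = −0.271 − (−3.032) = +2.761 V.

+2.761 V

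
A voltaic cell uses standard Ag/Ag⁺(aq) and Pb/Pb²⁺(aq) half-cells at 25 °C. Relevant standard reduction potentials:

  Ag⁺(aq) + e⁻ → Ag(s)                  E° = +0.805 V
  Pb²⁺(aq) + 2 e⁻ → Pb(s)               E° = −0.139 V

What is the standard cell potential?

The Ag⁺/Ag couple has the higher E°, so Ag ion is reduced (cathode) and Pb is oxidized (anode).
E°cell = E°(cathode) − E°(anode) = +0.805 − (−0.139) = +0.944 V.

+0.944 V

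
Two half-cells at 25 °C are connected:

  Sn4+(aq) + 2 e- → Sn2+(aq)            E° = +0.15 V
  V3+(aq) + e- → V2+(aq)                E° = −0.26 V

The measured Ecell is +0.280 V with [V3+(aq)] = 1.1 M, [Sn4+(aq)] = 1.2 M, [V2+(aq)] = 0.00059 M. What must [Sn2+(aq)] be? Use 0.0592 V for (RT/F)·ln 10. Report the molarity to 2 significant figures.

Sn⁴⁺/Sn²⁺ is the cathode (higher E°); E°cell = +0.15 − (−0.26) = +0.41 V with n = 2.
Rearranging E = E° − (0.0592/n)·log Q gives log Q = 2(+0.41 − (+0.280))/0.0592 = 4.392.
For Sn4+(aq) + 2 V2+(aq) → Sn2+(aq) + 2 V3+(aq), the reaction quotient is Q = ([Sn2+(aq)]·[V3+(aq)]^2) / ([Sn4+(aq)]·[V2+(aq)]^2).
Isolating [Sn2+(aq)] in Q = 10^{4.392} yields log [Sn2+(aq)] = −2.070, i.e. 0.0085 M.

0.0085 M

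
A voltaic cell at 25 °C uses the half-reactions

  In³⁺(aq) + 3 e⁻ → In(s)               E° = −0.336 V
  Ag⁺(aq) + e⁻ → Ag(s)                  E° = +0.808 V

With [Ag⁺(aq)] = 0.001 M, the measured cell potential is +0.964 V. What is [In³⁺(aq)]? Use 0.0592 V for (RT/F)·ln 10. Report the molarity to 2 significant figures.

The Ag⁺/Ag couple has the larger reduction potential, so it is the cathode: E°cell = +0.808 − (−0.336) = +1.144 V and n = 3.
Since E = E° − (0.0592/n)·log Q, log Q = n(E° − E)/0.0592 = 9.122.
Balancing electrons gives 3 Ag⁺(aq) + In(s) → 3 Ag(s) + In³⁺(aq); thus Q = [In³⁺(aq)] / [Ag⁺(aq)]^3.
Solving for the unknown gives log [In³⁺(aq)] = 0.122, so [In³⁺(aq)] ≈ 1.3 M.

1.3 M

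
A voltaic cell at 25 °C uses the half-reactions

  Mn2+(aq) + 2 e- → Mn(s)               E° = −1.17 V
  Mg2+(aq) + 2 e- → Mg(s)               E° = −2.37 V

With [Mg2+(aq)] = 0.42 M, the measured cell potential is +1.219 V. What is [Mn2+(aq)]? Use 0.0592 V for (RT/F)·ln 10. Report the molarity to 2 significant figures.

1.8 M

With Mn²⁺/Mn at the cathode and Mg²⁺/Mg at the anode, E°cell = −1.17 − (−2.37) = +1.20 V (n = 2).
Since E = E° − (0.0592/n)·log Q, log Q = n(E° − E)/0.0592 = −0.642.
The balanced reaction is Mn2+(aq) + Mg(s) → Mn(s) + Mg2+(aq), so Q = [Mg2+(aq)] / [Mn2+(aq)].
Solving for the unknown gives log [Mn2+(aq)] = 0.265, so [Mn2+(aq)] ≈ 1.8 M.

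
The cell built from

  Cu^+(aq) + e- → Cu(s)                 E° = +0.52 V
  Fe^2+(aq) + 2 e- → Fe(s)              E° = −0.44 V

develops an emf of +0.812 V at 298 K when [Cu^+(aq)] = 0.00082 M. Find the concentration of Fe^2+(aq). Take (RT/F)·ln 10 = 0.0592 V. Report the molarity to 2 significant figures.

0.067 M

The Cu⁺/Cu couple has the larger reduction potential, so it is the cathode: E°cell = +0.52 − (−0.44) = +0.96 V and n = 2.
From the Nernst equation, log Q = n(E° − E)/0.0592 = 2·(+0.96 − (+0.812))/0.0592 = 5.000.
Balancing electrons gives 2 Cu^+(aq) + Fe(s) → 2 Cu(s) + Fe^2+(aq); thus Q = [Fe^2+(aq)] / [Cu^+(aq)]^2.
Solving for the unknown gives log [Fe^2+(aq)] = −1.172, so [Fe^2+(aq)] ≈ 0.067 M.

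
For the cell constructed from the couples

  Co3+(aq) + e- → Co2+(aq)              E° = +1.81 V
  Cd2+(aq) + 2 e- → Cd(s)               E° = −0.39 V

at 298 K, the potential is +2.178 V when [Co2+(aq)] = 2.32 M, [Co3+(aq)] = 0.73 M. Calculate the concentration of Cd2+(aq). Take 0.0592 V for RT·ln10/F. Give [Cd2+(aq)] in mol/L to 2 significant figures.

0.55 M

Co³⁺/Co²⁺ is the cathode (higher E°); E°cell = +1.81 − (−0.39) = +2.20 V with n = 2.
From the Nernst equation, log Q = n(E° − E)/0.0592 = 2·(+2.20 − (+2.178))/0.0592 = 0.743.
Balancing electrons gives 2 Co3+(aq) + Cd(s) → 2 Co2+(aq) + Cd2+(aq); thus Q = ([Co2+(aq)]^2·[Cd2+(aq)]) / [Co3+(aq)]^2.
Isolating [Cd2+(aq)] in Q = 10^{0.743} yields log [Cd2+(aq)] = −0.261, i.e. 0.55 M.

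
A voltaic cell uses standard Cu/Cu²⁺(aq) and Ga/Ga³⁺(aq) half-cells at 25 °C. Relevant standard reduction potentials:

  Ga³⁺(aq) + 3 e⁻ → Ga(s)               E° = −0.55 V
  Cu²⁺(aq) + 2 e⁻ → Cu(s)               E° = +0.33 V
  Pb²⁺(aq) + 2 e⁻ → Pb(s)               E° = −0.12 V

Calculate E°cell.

+0.88 V

Of the two couples in this cell, the one with the more positive reduction potential is reduced at the cathode: here that is Cu²⁺/Cu (+0.33 V); Ga³⁺/Ga (−0.55 V) is the anode.
E°cell = E°(cathode) − E°(anode) = +0.33 − (−0.55) = +0.88 V.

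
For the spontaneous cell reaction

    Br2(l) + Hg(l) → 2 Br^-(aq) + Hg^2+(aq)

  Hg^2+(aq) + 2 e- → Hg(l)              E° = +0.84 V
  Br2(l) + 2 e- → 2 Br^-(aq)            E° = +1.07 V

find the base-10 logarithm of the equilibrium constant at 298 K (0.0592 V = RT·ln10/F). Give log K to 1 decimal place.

log K = 7.8

The Br₂/Br⁻ couple is reduced (cathode); E°cell = +1.07 − (+0.84) = +0.23 V with n = 2.
At equilibrium E = 0, so log K = nE°cell / 0.0592 = (2)(+0.23) / 0.0592 = 7.8.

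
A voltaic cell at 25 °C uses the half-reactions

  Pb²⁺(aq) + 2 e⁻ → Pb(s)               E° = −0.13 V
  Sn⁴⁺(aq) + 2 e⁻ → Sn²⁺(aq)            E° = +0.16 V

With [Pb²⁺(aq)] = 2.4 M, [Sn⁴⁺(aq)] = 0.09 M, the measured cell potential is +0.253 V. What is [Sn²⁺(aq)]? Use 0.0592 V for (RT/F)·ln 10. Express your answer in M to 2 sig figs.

The Sn⁴⁺/Sn²⁺ couple has the larger reduction potential, so it is the cathode: E°cell = +0.16 − (−0.13) = +0.29 V and n = 2.
Rearranging E = E° − (0.0592/n)·log Q gives log Q = 2(+0.29 − (+0.253))/0.0592 = 1.250.
The balanced reaction is Sn⁴⁺(aq) + Pb(s) → Sn²⁺(aq) + Pb²⁺(aq), so Q = ([Sn²⁺(aq)]·[Pb²⁺(aq)]) / [Sn⁴⁺(aq)].
Solving for the unknown gives log [Sn²⁺(aq)] = −0.176, so [Sn²⁺(aq)] ≈ 0.67 M.

0.67 M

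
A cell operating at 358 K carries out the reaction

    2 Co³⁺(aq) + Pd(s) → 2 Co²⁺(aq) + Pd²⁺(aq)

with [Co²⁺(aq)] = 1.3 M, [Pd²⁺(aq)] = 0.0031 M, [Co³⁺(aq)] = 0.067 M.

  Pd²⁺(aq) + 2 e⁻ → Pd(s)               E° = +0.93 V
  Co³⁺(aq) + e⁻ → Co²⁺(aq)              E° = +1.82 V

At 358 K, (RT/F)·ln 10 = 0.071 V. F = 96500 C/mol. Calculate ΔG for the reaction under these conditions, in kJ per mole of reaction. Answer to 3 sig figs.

−171 kJ/mol

The standard cell potential is +1.82 − (+0.93) = +0.89 V, with n = 2 electrons in the balanced equation.
The reaction quotient is ([Co²⁺(aq)]^2·[Pd²⁺(aq)]) / [Co³⁺(aq)]^2 = 1.17; by Nernst, E = +0.89 − (0.071/2)(0.067) = +0.8876 V.
ΔG = −nFE = −(2)(96500)(+0.8876) J/mol = −171 kJ/mol.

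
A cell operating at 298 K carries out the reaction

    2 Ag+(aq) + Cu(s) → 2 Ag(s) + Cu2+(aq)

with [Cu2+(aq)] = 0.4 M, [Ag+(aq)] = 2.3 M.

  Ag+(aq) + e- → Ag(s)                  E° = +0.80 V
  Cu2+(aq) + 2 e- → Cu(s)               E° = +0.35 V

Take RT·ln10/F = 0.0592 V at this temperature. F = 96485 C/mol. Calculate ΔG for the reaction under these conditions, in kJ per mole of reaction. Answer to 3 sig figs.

−93.2 kJ/mol

The standard cell potential is +0.80 − (+0.35) = +0.45 V, with n = 2 electrons in the balanced equation.
Q = [Cu2+(aq)] / [Ag+(aq)]^2 = 0.0756, so log Q = −1.121 and E = +0.45 − (0.0592/2)(−1.121) = +0.4832 V.
Then ΔG = −nFE = −2 × 96485 × +0.4832 J/mol = −93.2 kJ/mol.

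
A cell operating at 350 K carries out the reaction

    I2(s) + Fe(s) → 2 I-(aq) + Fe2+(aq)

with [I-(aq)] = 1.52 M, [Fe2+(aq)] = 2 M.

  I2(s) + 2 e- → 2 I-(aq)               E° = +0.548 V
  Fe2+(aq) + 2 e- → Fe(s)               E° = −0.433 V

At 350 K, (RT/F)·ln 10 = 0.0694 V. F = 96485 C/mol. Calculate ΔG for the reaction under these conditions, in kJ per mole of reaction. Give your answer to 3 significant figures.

−185 kJ/mol

With I₂/I⁻ reduced at the cathode, E°cell = +0.548 − (−0.433) = +0.981 V and n = 2.
Q = [I-(aq)]^2·[Fe2+(aq)] = 4.62, so log Q = 0.665 and E = +0.981 − (0.0694/2)(0.665) = +0.9579 V.
Finally ΔG = −nFE = −(2)(96485 C/mol)(+0.9579 V) = −185 kJ/mol.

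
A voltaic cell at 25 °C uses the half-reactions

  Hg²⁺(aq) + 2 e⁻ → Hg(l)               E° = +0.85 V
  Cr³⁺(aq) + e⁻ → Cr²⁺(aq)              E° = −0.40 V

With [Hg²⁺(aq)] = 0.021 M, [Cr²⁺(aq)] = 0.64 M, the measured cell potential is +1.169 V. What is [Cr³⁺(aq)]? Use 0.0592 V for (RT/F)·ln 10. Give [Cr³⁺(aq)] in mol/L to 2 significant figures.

Hg²⁺/Hg is the cathode (higher E°); E°cell = +0.85 − (−0.40) = +1.25 V with n = 2.
From the Nernst equation, log Q = n(E° − E)/0.0592 = 2·(+1.25 − (+1.169))/0.0592 = 2.736.
The balanced reaction is Hg²⁺(aq) + 2 Cr²⁺(aq) → Hg(l) + 2 Cr³⁺(aq), so Q = [Cr³⁺(aq)]^2 / ([Hg²⁺(aq)]·[Cr²⁺(aq)]^2).
Solving for the unknown gives log [Cr³⁺(aq)] = 0.335, so [Cr³⁺(aq)] ≈ 2.2 M.

2.2 M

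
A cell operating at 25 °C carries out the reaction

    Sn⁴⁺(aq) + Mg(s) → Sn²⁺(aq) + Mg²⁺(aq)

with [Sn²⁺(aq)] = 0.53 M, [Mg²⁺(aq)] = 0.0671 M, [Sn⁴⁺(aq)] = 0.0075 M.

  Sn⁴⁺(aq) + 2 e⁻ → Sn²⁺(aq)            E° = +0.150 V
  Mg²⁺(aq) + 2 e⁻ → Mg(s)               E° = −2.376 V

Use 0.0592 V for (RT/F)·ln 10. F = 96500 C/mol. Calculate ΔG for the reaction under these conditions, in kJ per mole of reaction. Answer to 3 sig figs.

With Sn⁴⁺/Sn²⁺ reduced at the cathode, E°cell = +0.150 − (−2.376) = +2.526 V and n = 2.
The reaction quotient is ([Sn²⁺(aq)]·[Mg²⁺(aq)]) / [Sn⁴⁺(aq)] = 4.74; by Nernst, E = +2.526 − (0.0592/2)(0.676) = +2.5060 V.
Then ΔG = −nFE = −2 × 96500 × +2.5060 J/mol = −484 kJ/mol.

−484 kJ/mol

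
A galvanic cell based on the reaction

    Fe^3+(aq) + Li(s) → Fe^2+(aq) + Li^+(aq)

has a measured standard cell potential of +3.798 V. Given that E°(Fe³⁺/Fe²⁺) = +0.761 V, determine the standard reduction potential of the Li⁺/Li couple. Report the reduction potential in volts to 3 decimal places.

In the reaction as written the Fe³⁺/Fe²⁺ couple is reduced (cathode) and Li⁺/Li is oxidized (anode), so E°cell = E°(Fe³⁺/Fe²⁺) − E°(Li⁺/Li).
E°(Li⁺/Li) = E°(cathode) − E°cell = +0.761 − (+3.798) = −3.037 V.

−3.037 V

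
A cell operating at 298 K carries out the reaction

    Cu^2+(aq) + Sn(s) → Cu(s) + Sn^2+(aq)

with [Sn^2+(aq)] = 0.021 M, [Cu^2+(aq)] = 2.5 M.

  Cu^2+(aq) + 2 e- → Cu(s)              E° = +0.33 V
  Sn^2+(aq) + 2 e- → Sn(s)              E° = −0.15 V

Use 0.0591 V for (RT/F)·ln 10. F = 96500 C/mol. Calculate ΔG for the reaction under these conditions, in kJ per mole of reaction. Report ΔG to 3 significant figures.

−104 kJ/mol

E°cell = +0.33 − (−0.15) = +0.48 V; the balanced reaction transfers n = 2 electrons.
Q = [Sn^2+(aq)] / [Cu^2+(aq)] = 0.0084, so log Q = −2.076 and E = +0.48 − (0.0591/2)(−2.076) = +0.5413 V.
Finally ΔG = −nFE = −(2)(96500 C/mol)(+0.5413 V) = −104 kJ/mol.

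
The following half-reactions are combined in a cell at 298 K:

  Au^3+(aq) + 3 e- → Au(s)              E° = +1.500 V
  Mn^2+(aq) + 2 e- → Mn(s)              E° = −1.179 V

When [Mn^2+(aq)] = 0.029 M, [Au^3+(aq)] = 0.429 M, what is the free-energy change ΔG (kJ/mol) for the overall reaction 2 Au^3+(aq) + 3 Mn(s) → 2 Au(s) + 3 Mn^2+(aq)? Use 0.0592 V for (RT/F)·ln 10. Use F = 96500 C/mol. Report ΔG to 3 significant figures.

The standard cell potential is +1.500 − (−1.179) = +2.679 V, with n = 6 electrons in the balanced equation.
The reaction quotient is [Mn^2+(aq)]^3 / [Au^3+(aq)]^2 = 0.000133; by Nernst, E = +2.679 − (0.0592/6)(−3.878) = +2.7173 V.
Finally ΔG = −nFE = −(6)(96500 C/mol)(+2.7173 V) = −1570 kJ/mol.

−1570 kJ/mol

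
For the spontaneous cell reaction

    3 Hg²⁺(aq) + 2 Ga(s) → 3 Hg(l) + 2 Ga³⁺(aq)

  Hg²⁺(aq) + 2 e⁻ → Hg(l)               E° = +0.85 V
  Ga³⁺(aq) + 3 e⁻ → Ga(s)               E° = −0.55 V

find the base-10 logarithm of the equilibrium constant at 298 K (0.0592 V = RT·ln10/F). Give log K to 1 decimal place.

log K = 141.9

The Hg²⁺/Hg couple is reduced (cathode); E°cell = +0.85 − (−0.55) = +1.40 V with n = 6.
At equilibrium E = 0, so log K = nE°cell / 0.0592 = (6)(+1.40) / 0.0592 = 141.9.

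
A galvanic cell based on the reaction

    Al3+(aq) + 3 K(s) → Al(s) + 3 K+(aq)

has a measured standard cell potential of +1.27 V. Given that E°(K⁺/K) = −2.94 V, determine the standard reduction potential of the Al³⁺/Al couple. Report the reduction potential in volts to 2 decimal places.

−1.67 V

In the reaction as written the Al³⁺/Al couple is reduced (cathode) and K⁺/K is oxidized (anode), so E°cell = E°(Al³⁺/Al) − E°(K⁺/K).
E°(Al³⁺/Al) = E°cell + E°(anode) = +1.27 + (−2.94) = −1.67 V.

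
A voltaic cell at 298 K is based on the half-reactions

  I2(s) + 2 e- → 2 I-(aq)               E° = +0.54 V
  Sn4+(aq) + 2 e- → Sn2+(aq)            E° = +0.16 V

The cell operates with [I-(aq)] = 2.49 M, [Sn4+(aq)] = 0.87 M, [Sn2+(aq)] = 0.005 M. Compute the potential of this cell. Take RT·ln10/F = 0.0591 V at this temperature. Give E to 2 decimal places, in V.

The I₂/I⁻ couple has the more positive E°, so it is the cathode; Sn⁴⁺/Sn²⁺ is the anode.
E°cell = E°cat − E°an = +0.54 − (+0.16) = +0.38 V; n = 2.
Balancing gives I2(s) + Sn2+(aq) → 2 I-(aq) + Sn4+(aq); hence Q = ([I-(aq)]^2·[Sn4+(aq)]) / [Sn2+(aq)] = 1.08×10^3 (log Q = 3.033).
By the Nernst equation, E = +0.38 − (0.0591/2)·(3.033) = +0.29 V.

+0.29 V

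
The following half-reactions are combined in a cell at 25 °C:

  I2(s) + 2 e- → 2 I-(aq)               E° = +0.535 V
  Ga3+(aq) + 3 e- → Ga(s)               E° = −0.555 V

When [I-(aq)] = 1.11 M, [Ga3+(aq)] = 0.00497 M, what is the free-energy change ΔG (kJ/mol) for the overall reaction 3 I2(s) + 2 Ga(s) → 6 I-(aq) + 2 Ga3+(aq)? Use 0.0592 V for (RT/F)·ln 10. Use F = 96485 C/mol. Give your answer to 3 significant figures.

−656 kJ/mol

E°cell = +0.535 − (−0.555) = +1.090 V; the balanced reaction transfers n = 6 electrons.
Here Q = [I-(aq)]^6·[Ga3+(aq)]^2 = 4.62×10^−5 (log Q = −4.335), giving E = +1.090 − (0.0592/6)·(−4.335) = +1.1328 V.
Then ΔG = −nFE = −6 × 96485 × +1.1328 J/mol = −656 kJ/mol.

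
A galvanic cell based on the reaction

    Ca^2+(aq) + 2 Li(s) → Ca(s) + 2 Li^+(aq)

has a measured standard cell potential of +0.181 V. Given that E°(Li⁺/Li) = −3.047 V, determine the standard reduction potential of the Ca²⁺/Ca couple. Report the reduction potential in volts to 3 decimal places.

In the reaction as written the Ca²⁺/Ca couple is reduced (cathode) and Li⁺/Li is oxidized (anode), so E°cell = E°(Ca²⁺/Ca) − E°(Li⁺/Li).
E°(Ca²⁺/Ca) = E°cell + E°(anode) = +0.181 + (−3.047) = −2.866 V.

−2.866 V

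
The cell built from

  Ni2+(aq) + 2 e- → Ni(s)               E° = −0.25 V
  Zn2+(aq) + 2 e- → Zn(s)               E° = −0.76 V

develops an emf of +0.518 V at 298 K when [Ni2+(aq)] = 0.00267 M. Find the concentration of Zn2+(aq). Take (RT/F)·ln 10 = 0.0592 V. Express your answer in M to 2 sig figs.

0.0014 M

With Ni²⁺/Ni at the cathode and Zn²⁺/Zn at the anode, E°cell = −0.25 − (−0.76) = +0.51 V (n = 2).
From the Nernst equation, log Q = n(E° − E)/0.0592 = 2·(+0.51 − (+0.518))/0.0592 = −0.270.
For Ni2+(aq) + Zn(s) → Ni(s) + Zn2+(aq), the reaction quotient is Q = [Zn2+(aq)] / [Ni2+(aq)].
Substituting the known concentrations and solving, log [Zn2+(aq)] = −2.843 and [Zn2+(aq)] = 0.0014 M.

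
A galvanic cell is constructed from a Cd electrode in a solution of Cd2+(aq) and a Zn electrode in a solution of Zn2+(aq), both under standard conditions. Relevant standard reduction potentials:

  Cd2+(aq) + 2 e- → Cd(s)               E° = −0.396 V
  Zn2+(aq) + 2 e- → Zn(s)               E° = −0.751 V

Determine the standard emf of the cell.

+0.355 V

The Cd²⁺/Cd couple has the higher E°, so Cd ion is reduced (cathode) and Zn is oxidized (anode).
E°cell = E°(cathode) − E°(anode) = −0.396 − (−0.751) = +0.355 V.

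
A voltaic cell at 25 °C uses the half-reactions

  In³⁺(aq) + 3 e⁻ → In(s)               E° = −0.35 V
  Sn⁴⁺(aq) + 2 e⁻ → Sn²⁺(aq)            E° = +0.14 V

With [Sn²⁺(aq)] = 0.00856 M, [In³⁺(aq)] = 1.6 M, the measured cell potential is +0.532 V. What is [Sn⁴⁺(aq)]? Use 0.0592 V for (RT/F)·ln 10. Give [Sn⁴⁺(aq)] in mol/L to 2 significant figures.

The Sn⁴⁺/Sn²⁺ couple has the larger reduction potential, so it is the cathode: E°cell = +0.14 − (−0.35) = +0.49 V and n = 6.
Since E = E° − (0.0592/n)·log Q, log Q = n(E° − E)/0.0592 = −4.257.
For 3 Sn⁴⁺(aq) + 2 In(s) → 3 Sn²⁺(aq) + 2 In³⁺(aq), the reaction quotient is Q = ([Sn²⁺(aq)]^3·[In³⁺(aq)]^2) / [Sn⁴⁺(aq)]^3.
Substituting the known concentrations and solving, log [Sn⁴⁺(aq)] = −0.512 and [Sn⁴⁺(aq)] = 0.31 M.

0.31 M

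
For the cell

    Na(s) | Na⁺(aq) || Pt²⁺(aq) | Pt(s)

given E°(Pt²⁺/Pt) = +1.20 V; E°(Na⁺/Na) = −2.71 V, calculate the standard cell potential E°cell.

By convention the left-hand electrode in cell notation is the anode (oxidation) and the right-hand electrode is the cathode (reduction).
E°cell = E°(right) − E°(left) = +1.20 − (−2.71) = +3.91 V.

+3.91 V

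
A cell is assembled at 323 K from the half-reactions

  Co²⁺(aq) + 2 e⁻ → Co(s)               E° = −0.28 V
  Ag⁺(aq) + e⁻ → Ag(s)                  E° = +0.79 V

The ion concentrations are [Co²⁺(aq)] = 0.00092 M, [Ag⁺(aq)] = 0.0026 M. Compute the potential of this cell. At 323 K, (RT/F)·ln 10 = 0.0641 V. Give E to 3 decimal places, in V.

The Ag⁺/Ag couple has the more positive E°, so it is the cathode; Co²⁺/Co is the anode.
E°cell = +0.79 − (−0.28) = +1.07 V, with n = 2 electrons transferred.
The balanced reaction is 2 Ag⁺(aq) + Co(s) → 2 Ag(s) + Co²⁺(aq), so Q = [Co²⁺(aq)] / [Ag⁺(aq)]^2 = 136 and log Q = 2.134.
By the Nernst equation, E = +1.07 − (0.0641/2)·(2.134) = +1.002 V.

+1.002 V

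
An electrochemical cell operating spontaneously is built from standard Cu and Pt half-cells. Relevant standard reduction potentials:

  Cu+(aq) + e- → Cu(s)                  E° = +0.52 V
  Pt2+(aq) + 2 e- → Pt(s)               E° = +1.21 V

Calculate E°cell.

+0.69 V

The Pt²⁺/Pt couple has the higher E°, so Pt ion is reduced (cathode) and Cu is oxidized (anode).
E°cell = E°(cathode) − E°(anode) = +1.21 − (+0.52) = +0.69 V.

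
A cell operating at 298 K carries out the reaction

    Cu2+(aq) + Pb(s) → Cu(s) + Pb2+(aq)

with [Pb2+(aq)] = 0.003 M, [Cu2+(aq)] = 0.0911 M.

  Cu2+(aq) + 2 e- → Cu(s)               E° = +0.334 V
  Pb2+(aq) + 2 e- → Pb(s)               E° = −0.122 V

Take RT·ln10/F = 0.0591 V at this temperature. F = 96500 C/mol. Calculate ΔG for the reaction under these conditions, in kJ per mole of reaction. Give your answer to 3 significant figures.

The standard cell potential is +0.334 − (−0.122) = +0.456 V, with n = 2 electrons in the balanced equation.
The reaction quotient is [Pb2+(aq)] / [Cu2+(aq)] = 0.0329; by Nernst, E = +0.456 − (0.0591/2)(−1.482) = +0.4998 V.
Then ΔG = −nFE = −2 × 96500 × +0.4998 J/mol = −96.5 kJ/mol.

−96.5 kJ/mol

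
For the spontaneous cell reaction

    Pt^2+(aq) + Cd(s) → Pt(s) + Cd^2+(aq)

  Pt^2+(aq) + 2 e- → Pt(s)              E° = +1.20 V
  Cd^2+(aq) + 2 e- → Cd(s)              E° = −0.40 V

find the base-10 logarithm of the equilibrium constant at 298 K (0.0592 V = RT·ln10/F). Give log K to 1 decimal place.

log K = 54.1

The Pt²⁺/Pt couple is reduced (cathode); E°cell = +1.20 − (−0.40) = +1.60 V with n = 2.
At equilibrium E = 0, so log K = nE°cell / 0.0592 = (2)(+1.60) / 0.0592 = 54.1.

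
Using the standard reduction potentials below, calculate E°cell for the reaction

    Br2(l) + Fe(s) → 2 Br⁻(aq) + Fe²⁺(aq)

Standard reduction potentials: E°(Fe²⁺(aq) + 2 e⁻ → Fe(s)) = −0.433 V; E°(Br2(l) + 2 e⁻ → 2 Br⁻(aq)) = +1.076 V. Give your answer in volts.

+1.509 V

In the reaction as written, Br2(l) is reduced (cathode) and Fe²⁺(aq) is produced by oxidation at the anode.
E°cell = E°(cathode) − E°(anode) = +1.076 − (−0.433) = +1.509 V.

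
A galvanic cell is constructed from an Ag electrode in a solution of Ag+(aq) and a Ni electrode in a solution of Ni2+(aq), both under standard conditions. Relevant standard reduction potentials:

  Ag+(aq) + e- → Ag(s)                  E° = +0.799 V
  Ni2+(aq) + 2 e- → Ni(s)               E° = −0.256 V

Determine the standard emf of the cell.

The Ag⁺/Ag couple has the higher E°, so Ag ion is reduced (cathode) and Ni is oxidized (anode).
E°cell = E°(cathode) − E°(anode) = +0.799 − (−0.256) = +1.055 V.

+1.055 V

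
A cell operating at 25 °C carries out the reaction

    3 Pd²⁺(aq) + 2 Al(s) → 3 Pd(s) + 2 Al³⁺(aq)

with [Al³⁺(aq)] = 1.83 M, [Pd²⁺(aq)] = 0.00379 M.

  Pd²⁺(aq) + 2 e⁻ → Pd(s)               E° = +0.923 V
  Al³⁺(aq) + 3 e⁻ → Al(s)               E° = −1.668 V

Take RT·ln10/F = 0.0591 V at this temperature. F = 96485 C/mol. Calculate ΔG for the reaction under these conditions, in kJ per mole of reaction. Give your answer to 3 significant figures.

With Pd²⁺/Pd reduced at the cathode, E°cell = +0.923 − (−1.668) = +2.591 V and n = 6.
The reaction quotient is [Al³⁺(aq)]^2 / [Pd²⁺(aq)]^3 = 6.15×10^7; by Nernst, E = +2.591 − (0.0591/6)(7.789) = +2.5143 V.
Finally ΔG = −nFE = −(6)(96485 C/mol)(+2.5143 V) = −1460 kJ/mol.

−1460 kJ/mol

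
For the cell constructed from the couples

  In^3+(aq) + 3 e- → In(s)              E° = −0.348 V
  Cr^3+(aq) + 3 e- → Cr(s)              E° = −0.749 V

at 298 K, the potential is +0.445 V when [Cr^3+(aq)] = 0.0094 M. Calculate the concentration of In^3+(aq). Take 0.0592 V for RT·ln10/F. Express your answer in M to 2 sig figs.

1.6 M

The In³⁺/In couple has the larger reduction potential, so it is the cathode: E°cell = −0.348 − (−0.749) = +0.401 V and n = 3.
Since E = E° − (0.0592/n)·log Q, log Q = n(E° − E)/0.0592 = −2.230.
The balanced reaction is In^3+(aq) + Cr(s) → In(s) + Cr^3+(aq), so Q = [Cr^3+(aq)] / [In^3+(aq)].
Substituting the known concentrations and solving, log [In^3+(aq)] = 0.203 and [In^3+(aq)] = 1.6 M.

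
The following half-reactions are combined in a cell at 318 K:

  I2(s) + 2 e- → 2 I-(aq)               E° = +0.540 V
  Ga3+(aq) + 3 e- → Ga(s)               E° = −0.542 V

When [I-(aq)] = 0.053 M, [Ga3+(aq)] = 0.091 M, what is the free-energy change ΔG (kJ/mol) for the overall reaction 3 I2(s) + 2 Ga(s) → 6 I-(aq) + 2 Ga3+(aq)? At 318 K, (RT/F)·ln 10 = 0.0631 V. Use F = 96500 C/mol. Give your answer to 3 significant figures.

−686 kJ/mol

The standard cell potential is +0.540 − (−0.542) = +1.082 V, with n = 6 electrons in the balanced equation.
Q = [I-(aq)]^6·[Ga3+(aq)]^2 = 1.84×10^−10, so log Q = −9.736 and E = +1.082 − (0.0631/6)(−9.736) = +1.1844 V.
Finally ΔG = −nFE = −(6)(96500 C/mol)(+1.1844 V) = −686 kJ/mol.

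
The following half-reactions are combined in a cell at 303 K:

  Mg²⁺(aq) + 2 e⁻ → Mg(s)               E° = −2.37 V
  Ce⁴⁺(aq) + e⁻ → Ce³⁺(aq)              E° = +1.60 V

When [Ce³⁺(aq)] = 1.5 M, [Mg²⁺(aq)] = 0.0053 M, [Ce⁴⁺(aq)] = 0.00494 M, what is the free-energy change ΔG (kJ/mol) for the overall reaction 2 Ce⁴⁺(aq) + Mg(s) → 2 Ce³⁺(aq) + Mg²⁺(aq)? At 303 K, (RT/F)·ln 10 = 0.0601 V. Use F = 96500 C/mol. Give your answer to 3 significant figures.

−751 kJ/mol

E°cell = +1.60 − (−2.37) = +3.97 V; the balanced reaction transfers n = 2 electrons.
Here Q = ([Ce³⁺(aq)]^2·[Mg²⁺(aq)]) / [Ce⁴⁺(aq)]^2 = 489 (log Q = 2.689), giving E = +3.97 − (0.0601/2)·(2.689) = +3.8892 V.
ΔG = −nFE = −(2)(96500)(+3.8892) J/mol = −751 kJ/mol.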